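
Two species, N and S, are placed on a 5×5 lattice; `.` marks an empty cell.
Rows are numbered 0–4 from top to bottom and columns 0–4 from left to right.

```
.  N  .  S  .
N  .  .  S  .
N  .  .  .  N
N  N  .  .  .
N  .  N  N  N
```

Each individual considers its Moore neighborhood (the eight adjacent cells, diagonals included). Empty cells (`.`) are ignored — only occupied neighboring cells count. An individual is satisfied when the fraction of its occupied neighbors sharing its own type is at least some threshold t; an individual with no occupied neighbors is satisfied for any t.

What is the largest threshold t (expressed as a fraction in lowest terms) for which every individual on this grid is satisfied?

0/1

Row 0: (0,1)N 1/1 · (0,3)S 1/1
Row 1: (1,0)N 2/2 · (1,3)S 1/2
Row 2: (2,0)N 3/3 · (2,4)N 0/1
Row 3: (3,0)N 3/3 · (3,1)N 4/4
Row 4: (4,0)N 2/2 · (4,2)N 2/2 · (4,3)N 2/2 · (4,4)N 1/1
The smallest same-type fraction is 0/1 at (2,4), which reduces to 0/1. Any threshold above that leaves this individual unsatisfied.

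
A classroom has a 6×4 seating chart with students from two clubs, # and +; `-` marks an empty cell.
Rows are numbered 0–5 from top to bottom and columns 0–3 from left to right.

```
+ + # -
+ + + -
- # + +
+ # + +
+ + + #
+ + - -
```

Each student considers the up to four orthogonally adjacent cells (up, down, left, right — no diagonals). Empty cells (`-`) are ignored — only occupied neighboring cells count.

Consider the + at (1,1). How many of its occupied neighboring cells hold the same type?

3

Occupied neighbors of (1,1): (0,1)=+, (2,1)=#, (1,0)=+, (1,2)=+.
Same type (+): 3 of 4.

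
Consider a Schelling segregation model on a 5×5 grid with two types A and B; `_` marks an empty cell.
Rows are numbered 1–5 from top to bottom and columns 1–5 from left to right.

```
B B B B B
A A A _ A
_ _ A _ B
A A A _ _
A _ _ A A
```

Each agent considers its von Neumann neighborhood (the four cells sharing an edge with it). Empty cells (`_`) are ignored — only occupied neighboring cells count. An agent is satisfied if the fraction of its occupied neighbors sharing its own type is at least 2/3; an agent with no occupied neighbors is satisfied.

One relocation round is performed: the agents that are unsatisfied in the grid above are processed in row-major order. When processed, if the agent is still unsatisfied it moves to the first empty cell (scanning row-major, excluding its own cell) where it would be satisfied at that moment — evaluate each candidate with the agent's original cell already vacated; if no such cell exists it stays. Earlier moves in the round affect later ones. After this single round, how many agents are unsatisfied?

Initially unsatisfied (in order): (1,1), (1,5), (2,1), (2,5), (3,5).
  (1,1): no empty cell satisfies it; stays.
  (1,5): no empty cell satisfies it; stays.
  (2,1) → (2,4).
  (2,5) → (3,1).
  (3,5): now satisfied by earlier moves; stays.
Resulting grid:
B B B B B
_ A A A _
A _ A _ B
A A A _ _
A _ _ A A
Unsatisfied now: (2,2), (2,4).

2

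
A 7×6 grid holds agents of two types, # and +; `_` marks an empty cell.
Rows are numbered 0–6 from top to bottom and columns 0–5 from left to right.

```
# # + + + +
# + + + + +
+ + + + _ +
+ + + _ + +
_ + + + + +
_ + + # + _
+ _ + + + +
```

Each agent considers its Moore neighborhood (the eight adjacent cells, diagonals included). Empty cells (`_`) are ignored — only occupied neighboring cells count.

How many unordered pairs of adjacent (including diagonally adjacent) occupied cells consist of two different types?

Scan each occupied cell's neighbors to the right and below (and the two forward diagonals) so each pair is counted once.
Row 0: #(0,0)–#(0,1)= #(0,0)–#(1,0)= #(0,0)–+(1,1)≠ #(0,1)–+(0,2)≠ #(0,1)–+(1,1)≠ #(0,1)–+(1,2)≠ #(0,1)–#(1,0)= +(0,2)–+(0,3)= +(0,2)–+(1,2)= +(0,2)–+(1,3)= +(0,2)–+(1,1)= +(0,3)–+(0,4)= +(0,3)–+(1,3)= +(0,3)–+(1,4)= +(0,3)–+(1,2)= +(0,4)–+(0,5)= +(0,4)–+(1,4)= +(0,4)–+(1,5)= +(0,4)–+(1,3)= +(0,5)–+(1,5)= +(0,5)–+(1,4)=  → 4/21 unlike.
Row 1: #(1,0)–+(1,1)≠ #(1,0)–+(2,0)≠ #(1,0)–+(2,1)≠ +(1,1)–+(1,2)= +(1,1)–+(2,1)= +(1,1)–+(2,2)= +(1,1)–+(2,0)= +(1,2)–+(1,3)= +(1,2)–+(2,2)= +(1,2)–+(2,3)= +(1,2)–+(2,1)= +(1,3)–+(1,4)= +(1,3)–+(2,3)= +(1,3)–+(2,2)= +(1,4)–+(1,5)= +(1,4)–+(2,5)= +(1,4)–+(2,3)= +(1,5)–+(2,5)=  → 3/18 unlike.
Row 2: +(2,0)–+(2,1)= +(2,0)–+(3,0)= +(2,0)–+(3,1)= +(2,1)–+(2,2)= +(2,1)–+(3,1)= +(2,1)–+(3,2)= +(2,1)–+(3,0)= +(2,2)–+(2,3)= +(2,2)–+(3,2)= +(2,2)–+(3,1)= +(2,3)–+(3,4)= +(2,3)–+(3,2)= +(2,5)–+(3,5)= +(2,5)–+(3,4)=  → 0/14 unlike.
Row 3: +(3,0)–+(3,1)= +(3,0)–+(4,1)= +(3,1)–+(3,2)= +(3,1)–+(4,1)= +(3,1)–+(4,2)= +(3,2)–+(4,2)= +(3,2)–+(4,3)= +(3,2)–+(4,1)= +(3,4)–+(3,5)= +(3,4)–+(4,4)= +(3,4)–+(4,5)= +(3,4)–+(4,3)= +(3,5)–+(4,5)= +(3,5)–+(4,4)=  → 0/14 unlike.
Row 4: +(4,1)–+(4,2)= +(4,1)–+(5,1)= +(4,1)–+(5,2)= +(4,2)–+(4,3)= +(4,2)–+(5,2)= +(4,2)–#(5,3)≠ +(4,2)–+(5,1)= +(4,3)–+(4,4)= +(4,3)–#(5,3)≠ +(4,3)–+(5,4)= +(4,3)–+(5,2)= +(4,4)–+(4,5)= +(4,4)–+(5,4)= +(4,4)–#(5,3)≠ +(4,5)–+(5,4)=  → 3/15 unlike.
Row 5: +(5,1)–+(5,2)= +(5,1)–+(6,2)= +(5,1)–+(6,0)= +(5,2)–#(5,3)≠ +(5,2)–+(6,2)= +(5,2)–+(6,3)= #(5,3)–+(5,4)≠ #(5,3)–+(6,3)≠ #(5,3)–+(6,4)≠ #(5,3)–+(6,2)≠ +(5,4)–+(6,4)= +(5,4)–+(6,5)= +(5,4)–+(6,3)=  → 5/13 unlike.
Row 6: +(6,2)–+(6,3)= +(6,3)–+(6,4)= +(6,4)–+(6,5)=  → 0/3 unlike.
Total adjacent occupied pairs: 98; unlike-type pairs: 15.

15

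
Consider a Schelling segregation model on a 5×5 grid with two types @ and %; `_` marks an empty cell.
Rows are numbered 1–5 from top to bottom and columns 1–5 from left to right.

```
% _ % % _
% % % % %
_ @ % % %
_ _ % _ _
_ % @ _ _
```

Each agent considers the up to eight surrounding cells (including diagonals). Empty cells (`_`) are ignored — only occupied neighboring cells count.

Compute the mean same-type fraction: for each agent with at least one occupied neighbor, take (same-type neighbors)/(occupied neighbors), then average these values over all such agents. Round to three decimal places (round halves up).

0.753

Row 1: (1,1)% 2/2 · (1,3)% 4/4 · (1,4)% 4/4
Row 2: (2,1)% 2/3 · (2,2)% 5/6 · (2,3)% 6/7 · (2,4)% 7/7 · (2,5)% 4/4
Row 3: (3,2)@ 0/5 · (3,3)% 5/6 · (3,4)% 6/6 · (3,5)% 3/3
Row 4: (4,3)% 3/5
Row 5: (5,2)% 1/2 · (5,3)@ 0/2
Sum over 15 agents: 2/2 + 4/4 + 4/4 + 2/3 + 5/6 + 6/7 + 7/7 + 4/4 + 0/5 + 5/6 + 6/6 + 3/3 + 3/5 + 1/2 + 0/2 = 2371/210; mean = 2371/210 ÷ 15 = 2371/3150 = 0.752698… → 0.753.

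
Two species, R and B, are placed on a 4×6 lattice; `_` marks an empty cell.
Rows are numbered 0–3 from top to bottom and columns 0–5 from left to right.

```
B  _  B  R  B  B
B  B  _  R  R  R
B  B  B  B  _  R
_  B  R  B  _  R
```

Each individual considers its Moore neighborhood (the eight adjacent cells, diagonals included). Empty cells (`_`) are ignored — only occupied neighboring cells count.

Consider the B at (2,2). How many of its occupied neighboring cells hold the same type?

Occupied neighbors of (2,2): (1,1)=B, (1,3)=R, (2,1)=B, (2,3)=B, (3,1)=B, (3,2)=R, (3,3)=B.
Same type (B): 5 of 7.

5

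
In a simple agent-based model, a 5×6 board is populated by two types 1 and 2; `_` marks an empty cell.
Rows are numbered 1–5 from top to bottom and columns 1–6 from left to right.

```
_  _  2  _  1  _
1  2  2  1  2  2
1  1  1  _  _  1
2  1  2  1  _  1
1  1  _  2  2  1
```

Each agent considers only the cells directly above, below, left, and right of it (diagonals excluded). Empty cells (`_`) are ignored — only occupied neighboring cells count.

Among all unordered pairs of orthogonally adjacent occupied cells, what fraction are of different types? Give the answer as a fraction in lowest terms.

Scan each occupied cell's neighbors to the right and below so each pair is counted once.
From row 1: 1 unlike of 2 pairs (running 1/2).
From row 2: 6 unlike of 9 pairs (running 7/11).
From row 3: 2 unlike of 6 pairs (running 9/17).
From row 4: 5 unlike of 7 pairs (running 14/24).
From row 5: 1 unlike of 3 pairs (running 15/27).
Total adjacent occupied pairs: 27; unlike-type pairs: 15.
15/27 reduces to 5/9.

5/9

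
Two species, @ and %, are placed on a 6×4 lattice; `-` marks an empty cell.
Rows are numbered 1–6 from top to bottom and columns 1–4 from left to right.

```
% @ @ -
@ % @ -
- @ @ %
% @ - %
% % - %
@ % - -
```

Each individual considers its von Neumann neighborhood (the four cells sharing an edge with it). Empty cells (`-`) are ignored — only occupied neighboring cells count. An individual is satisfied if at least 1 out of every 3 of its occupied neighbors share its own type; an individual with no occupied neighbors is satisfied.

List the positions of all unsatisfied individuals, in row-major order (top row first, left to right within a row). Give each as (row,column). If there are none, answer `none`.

Row 1: (1,1)% 0/2 not · (1,2)@ 1/3 satisfied · (1,3)@ 2/2 satisfied
Row 2: (2,1)@ 0/2 not · (2,2)% 0/4 not · (2,3)@ 2/3 satisfied
Row 3: (3,2)@ 2/3 satisfied · (3,3)@ 2/3 satisfied · (3,4)% 1/2 satisfied
Row 4: (4,1)% 1/2 satisfied · (4,2)@ 1/3 satisfied · (4,4)% 2/2 satisfied
Row 5: (5,1)% 2/3 satisfied · (5,2)% 2/3 satisfied · (5,4)% 1/1 satisfied
Row 6: (6,1)@ 0/2 not · (6,2)% 1/2 satisfied

(1,1), (2,1), (2,2), (6,1)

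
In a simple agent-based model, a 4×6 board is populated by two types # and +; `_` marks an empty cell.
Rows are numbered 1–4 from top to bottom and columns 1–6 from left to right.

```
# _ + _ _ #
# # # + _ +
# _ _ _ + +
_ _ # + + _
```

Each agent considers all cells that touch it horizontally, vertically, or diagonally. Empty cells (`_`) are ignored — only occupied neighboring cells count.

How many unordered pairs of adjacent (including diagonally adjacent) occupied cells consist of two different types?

Scan each occupied cell's neighbors to the right and below (and the two forward diagonals) so each pair is counted once.
Row 1: #(1,1)–#(2,1)= #(1,1)–#(2,2)= +(1,3)–#(2,3)≠ +(1,3)–+(2,4)= +(1,3)–#(2,2)≠ #(1,6)–+(2,6)≠  → 3/6 unlike.
Row 2: #(2,1)–#(2,2)= #(2,1)–#(3,1)= #(2,2)–#(2,3)= #(2,2)–#(3,1)= #(2,3)–+(2,4)≠ +(2,4)–+(3,5)= +(2,6)–+(3,6)= +(2,6)–+(3,5)=  → 1/8 unlike.
Row 3: +(3,5)–+(3,6)= +(3,5)–+(4,5)= +(3,5)–+(4,4)= +(3,6)–+(4,5)=  → 0/4 unlike.
Row 4: #(4,3)–+(4,4)≠ +(4,4)–+(4,5)=  → 1/2 unlike.
Total adjacent occupied pairs: 20; unlike-type pairs: 5.

5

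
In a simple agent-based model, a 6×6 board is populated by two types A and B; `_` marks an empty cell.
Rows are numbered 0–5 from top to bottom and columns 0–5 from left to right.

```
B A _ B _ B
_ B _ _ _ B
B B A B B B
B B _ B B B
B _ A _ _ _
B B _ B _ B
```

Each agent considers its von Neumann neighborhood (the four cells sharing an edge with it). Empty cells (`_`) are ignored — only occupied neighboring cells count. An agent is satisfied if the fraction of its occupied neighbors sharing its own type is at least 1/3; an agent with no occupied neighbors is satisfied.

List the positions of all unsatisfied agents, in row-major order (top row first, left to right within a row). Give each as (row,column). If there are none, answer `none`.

Row 0: (0,0)B 0/1 unhappy · (0,1)A 0/2 unhappy · (0,3)B 0/0 ok · (0,5)B 1/1 ok
Row 1: (1,1)B 1/2 ok · (1,5)B 2/2 ok
Row 2: (2,0)B 2/2 ok · (2,1)B 3/4 ok · (2,2)A 0/2 unhappy · (2,3)B 2/3 ok · (2,4)B 3/3 ok · (2,5)B 3/3 ok
Row 3: (3,0)B 3/3 ok · (3,1)B 2/2 ok · (3,3)B 2/2 ok · (3,4)B 3/3 ok · (3,5)B 2/2 ok
Row 4: (4,0)B 2/2 ok · (4,2)A 0/0 ok
Row 5: (5,0)B 2/2 ok · (5,1)B 1/1 ok · (5,3)B 0/0 ok · (5,5)B 0/0 ok

(0,0), (0,1), (2,2)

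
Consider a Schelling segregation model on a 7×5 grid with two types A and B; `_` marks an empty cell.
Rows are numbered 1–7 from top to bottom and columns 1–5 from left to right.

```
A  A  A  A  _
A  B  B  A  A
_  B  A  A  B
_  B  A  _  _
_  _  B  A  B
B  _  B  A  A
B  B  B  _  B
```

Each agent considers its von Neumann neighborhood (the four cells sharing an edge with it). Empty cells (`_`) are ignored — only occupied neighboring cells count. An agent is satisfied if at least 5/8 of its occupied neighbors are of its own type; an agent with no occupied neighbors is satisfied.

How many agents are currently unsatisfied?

(1,1)A 2/2 ✓
(1,2)A 2/3 ✓
(1,3)A 2/3 ✓
(1,4)A 2/2 ✓
(2,1)A 1/2 ✗
(2,2)B 2/4 ✗
(2,3)B 1/4 ✗
(2,4)A 3/4 ✓
(2,5)A 1/2 ✗
(3,2)B 2/3 ✓
(3,3)A 2/4 ✗
(3,4)A 2/3 ✓
(3,5)B 0/2 ✗
(4,2)B 1/2 ✗
(4,3)A 1/3 ✗
(5,3)B 1/3 ✗
(5,4)A 1/3 ✗
(5,5)B 0/2 ✗
(6,1)B 1/1 ✓
(6,3)B 2/3 ✓
(6,4)A 2/3 ✓
(6,5)A 1/3 ✗
(7,1)B 2/2 ✓
(7,2)B 2/2 ✓
(7,3)B 2/2 ✓
(7,5)B 0/1 ✗
Unsatisfied: (2,1), (2,2), (2,3), (2,5), (3,3), (3,5), (4,2), (4,3), (5,3), (5,4), (5,5), (6,5), (7,5) — 13 in total.

13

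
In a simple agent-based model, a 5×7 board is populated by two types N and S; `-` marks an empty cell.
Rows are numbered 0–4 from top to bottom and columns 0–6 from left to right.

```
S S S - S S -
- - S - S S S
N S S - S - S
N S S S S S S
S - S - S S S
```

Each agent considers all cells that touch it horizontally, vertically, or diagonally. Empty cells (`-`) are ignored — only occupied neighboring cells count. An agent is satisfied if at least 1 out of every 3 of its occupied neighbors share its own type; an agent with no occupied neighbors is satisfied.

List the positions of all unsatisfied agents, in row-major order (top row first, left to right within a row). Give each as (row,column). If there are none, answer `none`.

(3,0)

Row 0: (0,0)S 1/1 ok · (0,1)S 3/3 ok · (0,2)S 2/2 ok · (0,4)S 3/3 ok · (0,5)S 4/4 ok
Row 1: (1,2)S 4/4 ok · (1,4)S 4/4 ok · (1,5)S 6/6 ok · (1,6)S 3/3 ok
Row 2: (2,0)N 1/3 ok · (2,1)S 4/6 ok · (2,2)S 5/5 ok · (2,4)S 5/5 ok · (2,6)S 4/4 ok
Row 3: (3,0)N 1/4 unhappy · (3,1)S 5/7 ok · (3,2)S 5/5 ok · (3,3)S 6/6 ok · (3,4)S 5/5 ok · (3,5)S 7/7 ok · (3,6)S 4/4 ok
Row 4: (4,0)S 1/2 ok · (4,2)S 3/3 ok · (4,4)S 4/4 ok · (4,5)S 5/5 ok · (4,6)S 3/3 ok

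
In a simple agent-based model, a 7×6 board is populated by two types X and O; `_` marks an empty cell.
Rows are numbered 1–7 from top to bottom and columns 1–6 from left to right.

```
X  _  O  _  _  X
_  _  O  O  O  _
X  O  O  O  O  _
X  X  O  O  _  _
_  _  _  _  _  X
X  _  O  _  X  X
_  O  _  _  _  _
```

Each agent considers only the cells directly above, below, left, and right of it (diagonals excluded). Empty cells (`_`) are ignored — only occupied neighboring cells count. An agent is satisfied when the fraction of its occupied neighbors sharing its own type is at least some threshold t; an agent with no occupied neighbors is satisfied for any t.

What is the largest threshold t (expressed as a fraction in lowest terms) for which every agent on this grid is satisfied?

Row 1: (1,1)X — no occupied neighbors · (1,3)O 1/1 · (1,6)X — no occupied neighbors
Row 2: (2,3)O 3/3 · (2,4)O 3/3 · (2,5)O 2/2
Row 3: (3,1)X 1/2 · (3,2)O 1/3 · (3,3)O 4/4 · (3,4)O 4/4 · (3,5)O 2/2
Row 4: (4,1)X 2/2 · (4,2)X 1/3 · (4,3)O 2/3 · (4,4)O 2/2
Row 5: (5,6)X 1/1
Row 6: (6,1)X — no occupied neighbors · (6,3)O — no occupied neighbors · (6,5)X 1/1 · (6,6)X 2/2
Row 7: (7,2)O — no occupied neighbors
The smallest same-type fraction is 1/3 at (3,2), which reduces to 1/3. Any threshold above that leaves this agent unsatisfied.

1/3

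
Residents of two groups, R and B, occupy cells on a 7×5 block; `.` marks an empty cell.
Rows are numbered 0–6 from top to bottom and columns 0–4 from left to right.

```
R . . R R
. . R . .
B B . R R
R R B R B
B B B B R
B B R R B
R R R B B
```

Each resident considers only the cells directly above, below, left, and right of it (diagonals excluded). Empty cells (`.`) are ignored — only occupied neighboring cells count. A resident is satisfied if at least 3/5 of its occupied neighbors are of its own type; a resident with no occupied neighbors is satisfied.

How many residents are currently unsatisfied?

16

Row 0: (0,0)R 0/0 satisfied · (0,3)R 1/1 satisfied · (0,4)R 1/1 satisfied
Row 1: (1,2)R 0/0 satisfied
Row 2: (2,0)B 1/2 not · (2,1)B 1/2 not · (2,3)R 2/2 satisfied · (2,4)R 1/2 not
Row 3: (3,0)R 1/3 not · (3,1)R 1/4 not · (3,2)B 1/3 not · (3,3)R 1/4 not · (3,4)B 0/3 not
Row 4: (4,0)B 2/3 satisfied · (4,1)B 3/4 satisfied · (4,2)B 3/4 satisfied · (4,3)B 1/4 not · (4,4)R 0/3 not
Row 5: (5,0)B 2/3 satisfied · (5,1)B 2/4 not · (5,2)R 2/4 not · (5,3)R 1/4 not · (5,4)B 1/3 not
Row 6: (6,0)R 1/2 not · (6,1)R 2/3 satisfied · (6,2)R 2/3 satisfied · (6,3)B 1/3 not · (6,4)B 2/2 satisfied
Unsatisfied: (2,0), (2,1), (2,4), (3,0), (3,1), (3,2), (3,3), (3,4), (4,3), (4,4), (5,1), (5,2), (5,3), (5,4), (6,0), (6,3) — 16 in total.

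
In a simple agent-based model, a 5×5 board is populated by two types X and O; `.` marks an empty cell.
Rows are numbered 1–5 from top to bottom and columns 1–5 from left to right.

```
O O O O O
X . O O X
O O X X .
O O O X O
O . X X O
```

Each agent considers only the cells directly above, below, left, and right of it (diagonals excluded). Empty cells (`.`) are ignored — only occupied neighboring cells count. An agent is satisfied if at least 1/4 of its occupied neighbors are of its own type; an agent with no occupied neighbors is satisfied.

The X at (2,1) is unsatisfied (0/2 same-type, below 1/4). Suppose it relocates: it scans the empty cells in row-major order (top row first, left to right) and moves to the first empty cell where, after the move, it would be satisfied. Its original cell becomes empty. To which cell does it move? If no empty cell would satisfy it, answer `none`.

(3,5)

Vacating (2,1). Empty cells in order:
  (2,2): 0/3 same-type → still unsatisfied.
  (3,5): 2/3 same-type → satisfied — stop here.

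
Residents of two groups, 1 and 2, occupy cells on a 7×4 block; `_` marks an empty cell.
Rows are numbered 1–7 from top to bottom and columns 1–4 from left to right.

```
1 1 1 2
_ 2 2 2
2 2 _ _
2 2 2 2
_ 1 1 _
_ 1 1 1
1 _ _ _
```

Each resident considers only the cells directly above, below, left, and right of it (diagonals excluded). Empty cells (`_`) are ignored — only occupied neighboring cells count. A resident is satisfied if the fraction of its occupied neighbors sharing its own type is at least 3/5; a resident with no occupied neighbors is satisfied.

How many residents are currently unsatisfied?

2

(1,1)1 1/1 satisfied
(1,2)1 2/3 satisfied
(1,3)1 1/3 not
(1,4)2 1/2 not
(2,2)2 2/3 satisfied
(2,3)2 2/3 satisfied
(2,4)2 2/2 satisfied
(3,1)2 2/2 satisfied
(3,2)2 3/3 satisfied
(4,1)2 2/2 satisfied
(4,2)2 3/4 satisfied
(4,3)2 2/3 satisfied
(4,4)2 1/1 satisfied
(5,2)1 2/3 satisfied
(5,3)1 2/3 satisfied
(6,2)1 2/2 satisfied
(6,3)1 3/3 satisfied
(6,4)1 1/1 satisfied
(7,1)1 0/0 satisfied
Unsatisfied: (1,3), (1,4) — 2 in total.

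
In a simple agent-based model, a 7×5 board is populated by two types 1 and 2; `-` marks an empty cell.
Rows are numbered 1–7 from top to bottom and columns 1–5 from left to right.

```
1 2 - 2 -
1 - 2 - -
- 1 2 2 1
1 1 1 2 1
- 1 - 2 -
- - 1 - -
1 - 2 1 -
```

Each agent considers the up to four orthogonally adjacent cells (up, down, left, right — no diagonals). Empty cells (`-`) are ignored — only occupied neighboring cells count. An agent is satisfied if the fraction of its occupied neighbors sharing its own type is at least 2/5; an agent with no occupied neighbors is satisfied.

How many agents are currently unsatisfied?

(1,1)1 1/2 ✓
(1,2)2 0/1 ✗
(1,4)2 0/0 ✓
(2,1)1 1/1 ✓
(2,3)2 1/1 ✓
(3,2)1 1/2 ✓
(3,3)2 2/4 ✓
(3,4)2 2/3 ✓
(3,5)1 1/2 ✓
(4,1)1 1/1 ✓
(4,2)1 4/4 ✓
(4,3)1 1/3 ✗
(4,4)2 2/4 ✓
(4,5)1 1/2 ✓
(5,2)1 1/1 ✓
(5,4)2 1/1 ✓
(6,3)1 0/1 ✗
(7,1)1 0/0 ✓
(7,3)2 0/2 ✗
(7,4)1 0/1 ✗
Unsatisfied: (1,2), (4,3), (6,3), (7,3), (7,4) — 5 in total.

5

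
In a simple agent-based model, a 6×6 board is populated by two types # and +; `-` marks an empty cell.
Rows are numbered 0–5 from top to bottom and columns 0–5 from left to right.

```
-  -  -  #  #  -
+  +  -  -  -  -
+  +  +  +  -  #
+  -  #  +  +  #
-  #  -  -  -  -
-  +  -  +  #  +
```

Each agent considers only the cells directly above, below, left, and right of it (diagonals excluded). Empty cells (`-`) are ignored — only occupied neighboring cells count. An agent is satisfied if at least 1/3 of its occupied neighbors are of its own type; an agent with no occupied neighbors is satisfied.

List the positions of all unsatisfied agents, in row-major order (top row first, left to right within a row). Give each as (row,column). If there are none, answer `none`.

(0,3)# 1/1 satisfied
(0,4)# 1/1 satisfied
(1,0)+ 2/2 satisfied
(1,1)+ 2/2 satisfied
(2,0)+ 3/3 satisfied
(2,1)+ 3/3 satisfied
(2,2)+ 2/3 satisfied
(2,3)+ 2/2 satisfied
(2,5)# 1/1 satisfied
(3,0)+ 1/1 satisfied
(3,2)# 0/2 not
(3,3)+ 2/3 satisfied
(3,4)+ 1/2 satisfied
(3,5)# 1/2 satisfied
(4,1)# 0/1 not
(5,1)+ 0/1 not
(5,3)+ 0/1 not
(5,4)# 0/2 not
(5,5)+ 0/1 not

(3,2), (4,1), (5,1), (5,3), (5,4), (5,5)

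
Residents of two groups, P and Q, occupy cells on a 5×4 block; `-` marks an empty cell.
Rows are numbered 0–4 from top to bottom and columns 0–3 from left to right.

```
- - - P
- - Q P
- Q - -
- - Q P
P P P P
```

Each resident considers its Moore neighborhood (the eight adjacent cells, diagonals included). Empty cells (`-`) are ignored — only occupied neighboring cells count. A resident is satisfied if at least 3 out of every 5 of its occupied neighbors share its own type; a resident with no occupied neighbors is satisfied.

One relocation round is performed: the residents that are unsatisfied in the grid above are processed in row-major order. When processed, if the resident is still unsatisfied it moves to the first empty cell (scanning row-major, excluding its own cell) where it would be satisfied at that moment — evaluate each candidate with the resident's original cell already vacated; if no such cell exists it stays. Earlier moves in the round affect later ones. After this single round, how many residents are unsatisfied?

Initially unsatisfied (in order): (0,3), (1,2), (1,3), (3,2).
  (0,3) → (0,0).
  (1,2) → (2,0).
  (1,3): now satisfied by earlier moves; stays.
  (3,2) → (1,0).
Resulting grid:
P - - -
Q - - P
Q Q - -
- - - P
P P P P
Unsatisfied now: (0,0).

1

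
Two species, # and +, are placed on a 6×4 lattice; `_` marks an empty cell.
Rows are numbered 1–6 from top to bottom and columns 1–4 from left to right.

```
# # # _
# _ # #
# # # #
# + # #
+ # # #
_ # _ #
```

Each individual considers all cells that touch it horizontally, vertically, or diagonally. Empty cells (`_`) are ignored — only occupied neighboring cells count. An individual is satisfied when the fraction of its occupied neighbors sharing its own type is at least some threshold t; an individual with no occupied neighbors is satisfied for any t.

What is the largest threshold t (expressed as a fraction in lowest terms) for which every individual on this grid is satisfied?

1/8

Row 1: (1,1)# 2/2 · (1,2)# 4/4 · (1,3)# 3/3
Row 2: (2,1)# 4/4 · (2,3)# 6/6 · (2,4)# 4/4
Row 3: (3,1)# 3/4 · (3,2)# 6/7 · (3,3)# 6/7 · (3,4)# 5/5
Row 4: (4,1)# 3/5 · (4,2)+ 1/8 · (4,3)# 7/8 · (4,4)# 5/5
Row 5: (5,1)+ 1/4 · (5,2)# 4/6 · (5,3)# 6/7 · (5,4)# 4/4
Row 6: (6,2)# 2/3 · (6,4)# 2/2
The smallest same-type fraction is 1/8 at (4,2), which reduces to 1/8. Any threshold above that leaves this individual unsatisfied.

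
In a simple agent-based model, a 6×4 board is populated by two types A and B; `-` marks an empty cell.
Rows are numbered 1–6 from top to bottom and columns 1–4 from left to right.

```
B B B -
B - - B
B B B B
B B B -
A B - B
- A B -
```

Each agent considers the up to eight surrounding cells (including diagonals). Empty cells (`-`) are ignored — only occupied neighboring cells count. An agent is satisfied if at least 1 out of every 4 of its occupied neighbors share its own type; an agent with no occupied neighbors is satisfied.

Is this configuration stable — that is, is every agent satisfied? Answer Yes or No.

Yes

(1,1)B 2/2 satisfied
(1,2)B 3/3 satisfied
(1,3)B 2/2 satisfied
(2,1)B 4/4 satisfied
(2,4)B 3/3 satisfied
(3,1)B 4/4 satisfied
(3,2)B 6/6 satisfied
(3,3)B 5/5 satisfied
(3,4)B 3/3 satisfied
(4,1)B 4/5 satisfied
(4,2)B 6/7 satisfied
(4,3)B 6/6 satisfied
(5,1)A 1/4 satisfied
(5,2)B 4/6 satisfied
(5,4)B 2/2 satisfied
(6,2)A 1/3 satisfied
(6,3)B 2/3 satisfied
All meet the threshold, so the configuration is stable.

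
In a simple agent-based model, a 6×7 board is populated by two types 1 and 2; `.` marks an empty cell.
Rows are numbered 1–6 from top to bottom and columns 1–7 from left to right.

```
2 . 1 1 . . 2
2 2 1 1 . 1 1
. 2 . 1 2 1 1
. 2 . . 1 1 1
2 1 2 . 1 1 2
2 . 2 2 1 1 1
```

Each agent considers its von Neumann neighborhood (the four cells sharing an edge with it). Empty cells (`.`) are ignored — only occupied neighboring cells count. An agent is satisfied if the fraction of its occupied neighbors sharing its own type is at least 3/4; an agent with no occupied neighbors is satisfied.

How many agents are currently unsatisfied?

Row 1: (1,1)2 1/1 ✓ · (1,3)1 2/2 ✓ · (1,4)1 2/2 ✓ · (1,7)2 0/1 ✗
Row 2: (2,1)2 2/2 ✓ · (2,2)2 2/3 ✗ · (2,3)1 2/3 ✗ · (2,4)1 3/3 ✓ · (2,6)1 2/2 ✓ · (2,7)1 2/3 ✗
Row 3: (3,2)2 2/2 ✓ · (3,4)1 1/2 ✗ · (3,5)2 0/3 ✗ · (3,6)1 3/4 ✓ · (3,7)1 3/3 ✓
Row 4: (4,2)2 1/2 ✗ · (4,5)1 2/3 ✗ · (4,6)1 4/4 ✓ · (4,7)1 2/3 ✗
Row 5: (5,1)2 1/2 ✗ · (5,2)1 0/3 ✗ · (5,3)2 1/2 ✗ · (5,5)1 3/3 ✓ · (5,6)1 3/4 ✓ · (5,7)2 0/3 ✗
Row 6: (6,1)2 1/1 ✓ · (6,3)2 2/2 ✓ · (6,4)2 1/2 ✗ · (6,5)1 2/3 ✗ · (6,6)1 3/3 ✓ · (6,7)1 1/2 ✗
Unsatisfied: (1,7), (2,2), (2,3), (2,7), (3,4), (3,5), (4,2), (4,5), (4,7), (5,1), (5,2), (5,3), (5,7), (6,4), (6,5), (6,7) — 16 in total.

16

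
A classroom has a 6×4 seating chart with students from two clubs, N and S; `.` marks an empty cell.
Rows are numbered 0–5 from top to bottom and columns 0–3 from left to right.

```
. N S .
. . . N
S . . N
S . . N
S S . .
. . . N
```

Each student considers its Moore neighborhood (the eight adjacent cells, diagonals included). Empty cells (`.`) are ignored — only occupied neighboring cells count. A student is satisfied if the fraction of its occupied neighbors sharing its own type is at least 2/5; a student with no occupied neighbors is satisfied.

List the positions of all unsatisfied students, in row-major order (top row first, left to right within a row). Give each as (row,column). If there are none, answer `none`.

(0,1), (0,2)

Row 0: (0,1)N 0/1 unhappy · (0,2)S 0/2 unhappy
Row 1: (1,3)N 1/2 ok
Row 2: (2,0)S 1/1 ok · (2,3)N 2/2 ok
Row 3: (3,0)S 3/3 ok · (3,3)N 1/1 ok
Row 4: (4,0)S 2/2 ok · (4,1)S 2/2 ok
Row 5: (5,3)N 0/0 ok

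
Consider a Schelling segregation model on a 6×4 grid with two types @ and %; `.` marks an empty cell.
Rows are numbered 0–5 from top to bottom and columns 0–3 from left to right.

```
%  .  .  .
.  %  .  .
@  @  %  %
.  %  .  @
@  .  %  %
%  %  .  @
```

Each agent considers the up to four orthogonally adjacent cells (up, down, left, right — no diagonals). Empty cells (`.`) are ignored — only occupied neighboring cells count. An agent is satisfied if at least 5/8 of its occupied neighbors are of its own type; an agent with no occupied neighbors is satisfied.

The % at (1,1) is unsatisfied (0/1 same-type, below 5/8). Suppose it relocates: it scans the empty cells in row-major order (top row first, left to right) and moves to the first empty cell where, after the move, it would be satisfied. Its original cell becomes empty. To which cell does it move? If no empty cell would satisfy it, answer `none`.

Vacating (1,1). Empty cells in order:
  (0,1): 1/1 same-type → satisfied — stop here.

(0,1)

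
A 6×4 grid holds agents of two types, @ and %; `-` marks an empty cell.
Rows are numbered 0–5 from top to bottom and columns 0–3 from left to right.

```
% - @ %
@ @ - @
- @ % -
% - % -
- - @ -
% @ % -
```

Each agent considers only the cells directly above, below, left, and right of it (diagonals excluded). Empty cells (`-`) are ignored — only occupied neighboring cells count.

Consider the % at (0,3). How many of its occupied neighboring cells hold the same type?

Occupied neighbors of (0,3): (1,3)=@, (0,2)=@.
Same type (%): 0 of 2.

0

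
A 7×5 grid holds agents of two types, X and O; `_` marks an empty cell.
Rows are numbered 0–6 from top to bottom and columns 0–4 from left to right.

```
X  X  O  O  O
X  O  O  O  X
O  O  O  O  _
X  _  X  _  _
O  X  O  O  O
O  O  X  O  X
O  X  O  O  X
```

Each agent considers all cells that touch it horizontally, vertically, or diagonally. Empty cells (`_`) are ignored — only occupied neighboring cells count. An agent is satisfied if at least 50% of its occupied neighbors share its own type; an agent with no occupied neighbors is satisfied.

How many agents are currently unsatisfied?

(0,0)X 2/3 ok
(0,1)X 2/5 unhappy
(0,2)O 4/5 ok
(0,3)O 4/5 ok
(0,4)O 2/3 ok
(1,0)X 2/5 unhappy
(1,1)O 5/8 ok
(1,2)O 7/8 ok
(1,3)O 6/7 ok
(1,4)X 0/4 unhappy
(2,0)O 2/4 ok
(2,1)O 4/7 ok
(2,2)O 5/6 ok
(2,3)O 3/5 ok
(3,0)X 1/4 unhappy
(3,2)X 1/6 unhappy
(4,0)O 2/4 ok
(4,1)X 3/7 unhappy
(4,2)O 3/6 ok
(4,3)O 3/6 ok
(4,4)O 2/3 ok
(5,0)O 3/5 ok
(5,1)O 5/8 ok
(5,2)X 2/8 unhappy
(5,3)O 5/8 ok
(5,4)X 1/5 unhappy
(6,0)O 2/3 ok
(6,1)X 1/5 unhappy
(6,2)O 3/5 ok
(6,3)O 2/5 unhappy
(6,4)X 1/3 unhappy
Unsatisfied: (0,1), (1,0), (1,4), (3,0), (3,2), (4,1), (5,2), (5,4), (6,1), (6,3), (6,4) — 11 in total.

11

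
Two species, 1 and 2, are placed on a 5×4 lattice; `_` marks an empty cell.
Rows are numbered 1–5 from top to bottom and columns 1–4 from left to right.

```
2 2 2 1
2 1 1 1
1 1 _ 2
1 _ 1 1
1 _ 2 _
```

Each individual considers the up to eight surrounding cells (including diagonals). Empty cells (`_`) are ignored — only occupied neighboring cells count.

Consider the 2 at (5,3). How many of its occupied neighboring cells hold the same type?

0

Occupied neighbors of (5,3): (4,3)=1, (4,4)=1.
Same type (2): 0 of 2.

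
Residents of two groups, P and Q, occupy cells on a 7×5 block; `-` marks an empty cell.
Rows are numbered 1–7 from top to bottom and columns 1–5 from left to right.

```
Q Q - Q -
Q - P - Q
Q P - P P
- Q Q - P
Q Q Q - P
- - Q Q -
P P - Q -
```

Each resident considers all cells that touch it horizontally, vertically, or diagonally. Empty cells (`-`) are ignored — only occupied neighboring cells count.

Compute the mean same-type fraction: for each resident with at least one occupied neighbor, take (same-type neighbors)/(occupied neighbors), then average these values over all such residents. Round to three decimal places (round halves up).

Row 1: (1,1)Q 2/2 · (1,2)Q 2/3 · (1,4)Q 1/2
Row 2: (2,1)Q 3/4 · (2,3)P 2/4 · (2,5)Q 1/3
Row 3: (3,1)Q 2/3 · (3,2)P 1/5 · (3,4)P 3/5 · (3,5)P 2/3
Row 4: (4,2)Q 5/6 · (4,3)Q 3/5 · (4,5)P 3/3
Row 5: (5,1)Q 2/2 · (5,2)Q 5/5 · (5,3)Q 5/5 · (5,5)P 1/2
Row 6: (6,3)Q 4/5 · (6,4)Q 3/4
Row 7: (7,1)P 1/1 · (7,2)P 1/2 · (7,4)Q 2/2
Sum over 22 residents: 2/2 + 2/3 + 1/2 + 3/4 + 2/4 + 1/3 + 2/3 + 1/5 + 3/5 + 2/3 + 5/6 + 3/5 + 3/3 + 2/2 + 5/5 + 5/5 + 1/2 + 4/5 + 3/4 + 1/1 + 1/2 + 2/2 = 238/15; mean = 238/15 ÷ 22 = 119/165 = 0.721212… → 0.721.

0.721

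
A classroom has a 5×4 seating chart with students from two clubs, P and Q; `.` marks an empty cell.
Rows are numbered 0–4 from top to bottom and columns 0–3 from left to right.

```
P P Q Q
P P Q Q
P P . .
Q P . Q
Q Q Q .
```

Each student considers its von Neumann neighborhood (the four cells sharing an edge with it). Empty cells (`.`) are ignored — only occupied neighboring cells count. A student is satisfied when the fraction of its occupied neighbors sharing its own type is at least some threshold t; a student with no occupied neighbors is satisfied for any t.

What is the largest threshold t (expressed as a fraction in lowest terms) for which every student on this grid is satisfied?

Row 0: (0,0)P 2/2 · (0,1)P 2/3 · (0,2)Q 2/3 · (0,3)Q 2/2
Row 1: (1,0)P 3/3 · (1,1)P 3/4 · (1,2)Q 2/3 · (1,3)Q 2/2
Row 2: (2,0)P 2/3 · (2,1)P 3/3
Row 3: (3,0)Q 1/3 · (3,1)P 1/3 · (3,3)Q — no occupied neighbors
Row 4: (4,0)Q 2/2 · (4,1)Q 2/3 · (4,2)Q 1/1
The smallest same-type fraction is 1/3 at (3,0), which reduces to 1/3. Any threshold above that leaves this student unsatisfied.

1/3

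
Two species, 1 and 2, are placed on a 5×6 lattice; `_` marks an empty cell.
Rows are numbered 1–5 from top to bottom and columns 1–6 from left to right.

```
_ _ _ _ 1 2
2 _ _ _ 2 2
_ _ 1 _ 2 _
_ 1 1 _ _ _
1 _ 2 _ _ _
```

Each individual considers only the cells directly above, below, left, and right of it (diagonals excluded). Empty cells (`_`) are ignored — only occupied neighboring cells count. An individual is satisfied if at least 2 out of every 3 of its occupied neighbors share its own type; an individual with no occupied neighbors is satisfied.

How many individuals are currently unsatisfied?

3

Row 1: (1,5)1 0/2 ✗ · (1,6)2 1/2 ✗
Row 2: (2,1)2 0/0 ✓ · (2,5)2 2/3 ✓ · (2,6)2 2/2 ✓
Row 3: (3,3)1 1/1 ✓ · (3,5)2 1/1 ✓
Row 4: (4,2)1 1/1 ✓ · (4,3)1 2/3 ✓
Row 5: (5,1)1 0/0 ✓ · (5,3)2 0/1 ✗
Unsatisfied: (1,5), (1,6), (5,3) — 3 in total.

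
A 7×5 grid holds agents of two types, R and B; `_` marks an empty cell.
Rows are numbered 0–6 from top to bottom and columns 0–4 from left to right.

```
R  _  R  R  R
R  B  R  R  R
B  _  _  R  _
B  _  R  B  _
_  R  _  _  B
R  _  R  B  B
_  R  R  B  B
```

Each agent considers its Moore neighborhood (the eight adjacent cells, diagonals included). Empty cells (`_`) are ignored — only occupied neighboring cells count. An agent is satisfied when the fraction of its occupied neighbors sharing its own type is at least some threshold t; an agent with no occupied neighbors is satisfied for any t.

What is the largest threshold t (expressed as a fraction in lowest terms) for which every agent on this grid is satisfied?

1/5

(0,0)R 1/2
(0,2)R 3/4
(0,3)R 5/5
(0,4)R 3/3
(1,0)R 1/3
(1,1)B 1/5
(1,2)R 4/5
(1,3)R 6/6
(1,4)R 4/4
(2,0)B 2/3
(2,3)R 4/5
(3,0)B 1/2
(3,2)R 2/3
(3,3)B 1/3
(4,1)R 3/4
(4,4)B 3/3
(5,0)R 2/2
(5,2)R 3/5
(5,3)B 4/6
(5,4)B 4/4
(6,1)R 3/3
(6,2)R 2/4
(6,3)B 3/5
(6,4)B 3/3
The smallest same-type fraction is 1/5 at (1,1), which reduces to 1/5. Any threshold above that leaves this agent unsatisfied.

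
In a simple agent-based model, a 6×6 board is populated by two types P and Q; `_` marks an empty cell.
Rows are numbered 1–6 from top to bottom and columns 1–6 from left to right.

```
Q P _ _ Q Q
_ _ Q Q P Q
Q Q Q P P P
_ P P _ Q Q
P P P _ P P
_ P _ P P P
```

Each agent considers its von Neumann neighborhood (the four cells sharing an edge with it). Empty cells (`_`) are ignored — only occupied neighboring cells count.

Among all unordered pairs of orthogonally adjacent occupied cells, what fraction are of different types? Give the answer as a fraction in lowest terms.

Scan each occupied cell's neighbors to the right and below so each pair is counted once.
Row 1: Q(1,1)–P(1,2)≠ Q(1,5)–Q(1,6)= Q(1,5)–P(2,5)≠ Q(1,6)–Q(2,6)=  → 2/4 unlike.
Row 2: Q(2,3)–Q(2,4)= Q(2,3)–Q(3,3)= Q(2,4)–P(2,5)≠ Q(2,4)–P(3,4)≠ P(2,5)–Q(2,6)≠ P(2,5)–P(3,5)= Q(2,6)–P(3,6)≠  → 4/7 unlike.
Row 3: Q(3,1)–Q(3,2)= Q(3,2)–Q(3,3)= Q(3,2)–P(4,2)≠ Q(3,3)–P(3,4)≠ Q(3,3)–P(4,3)≠ P(3,4)–P(3,5)= P(3,5)–P(3,6)= P(3,5)–Q(4,5)≠ P(3,6)–Q(4,6)≠  → 5/9 unlike.
Row 4: P(4,2)–P(4,3)= P(4,2)–P(5,2)= P(4,3)–P(5,3)= Q(4,5)–Q(4,6)= Q(4,5)–P(5,5)≠ Q(4,6)–P(5,6)≠  → 2/6 unlike.
Row 5: P(5,1)–P(5,2)= P(5,2)–P(5,3)= P(5,2)–P(6,2)= P(5,5)–P(5,6)= P(5,5)–P(6,5)= P(5,6)–P(6,6)=  → 0/6 unlike.
Row 6: P(6,4)–P(6,5)= P(6,5)–P(6,6)=  → 0/2 unlike.
Total adjacent occupied pairs: 34; unlike-type pairs: 13.
13/34 is already in lowest terms.

13/34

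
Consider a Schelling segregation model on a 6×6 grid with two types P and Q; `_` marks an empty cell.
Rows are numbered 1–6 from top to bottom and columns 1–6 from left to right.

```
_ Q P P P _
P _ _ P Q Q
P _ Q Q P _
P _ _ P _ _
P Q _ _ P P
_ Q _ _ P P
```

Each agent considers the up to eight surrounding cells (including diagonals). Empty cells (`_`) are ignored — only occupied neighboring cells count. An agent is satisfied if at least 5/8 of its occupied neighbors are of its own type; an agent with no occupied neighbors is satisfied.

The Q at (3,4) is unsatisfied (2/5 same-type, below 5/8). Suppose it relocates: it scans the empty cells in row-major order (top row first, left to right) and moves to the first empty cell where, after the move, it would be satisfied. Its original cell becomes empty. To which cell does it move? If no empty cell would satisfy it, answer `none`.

(1,6)

Vacating (3,4). Empty cells in order:
  (1,1): 1/2 same-type → still unsatisfied.
  (1,6): 2/3 same-type → satisfied — stop here.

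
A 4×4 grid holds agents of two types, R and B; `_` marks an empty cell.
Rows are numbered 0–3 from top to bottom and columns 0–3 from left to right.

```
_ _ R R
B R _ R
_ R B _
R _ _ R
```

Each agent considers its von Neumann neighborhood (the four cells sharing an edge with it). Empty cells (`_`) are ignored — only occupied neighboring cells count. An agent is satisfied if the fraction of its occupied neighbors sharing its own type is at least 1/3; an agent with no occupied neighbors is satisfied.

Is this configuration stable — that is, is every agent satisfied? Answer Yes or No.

Row 0: (0,2)R 1/1 ok · (0,3)R 2/2 ok
Row 1: (1,0)B 0/1 unhappy · (1,1)R 1/2 ok · (1,3)R 1/1 ok
Row 2: (2,1)R 1/2 ok · (2,2)B 0/1 unhappy
Row 3: (3,0)R 0/0 ok · (3,3)R 0/0 ok
For instance (1,0) has only 0/1 same-type neighbors, below 1/3.

No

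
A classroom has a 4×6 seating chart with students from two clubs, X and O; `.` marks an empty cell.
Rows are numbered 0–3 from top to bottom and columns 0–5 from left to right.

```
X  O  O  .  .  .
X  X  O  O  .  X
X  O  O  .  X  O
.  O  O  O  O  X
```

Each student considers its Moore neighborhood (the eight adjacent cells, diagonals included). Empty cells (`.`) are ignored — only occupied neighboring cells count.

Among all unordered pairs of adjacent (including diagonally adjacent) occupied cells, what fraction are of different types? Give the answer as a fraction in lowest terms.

17/42

Scan each occupied cell's neighbors to the right and below (and the two forward diagonals) so each pair is counted once.
Row 0: X(0,0)–O(0,1)≠ X(0,0)–X(1,0)= X(0,0)–X(1,1)= O(0,1)–O(0,2)= O(0,1)–X(1,1)≠ O(0,1)–O(1,2)= O(0,1)–X(1,0)≠ O(0,2)–O(1,2)= O(0,2)–O(1,3)= O(0,2)–X(1,1)≠  → 4/10 unlike.
Row 1: X(1,0)–X(1,1)= X(1,0)–X(2,0)= X(1,0)–O(2,1)≠ X(1,1)–O(1,2)≠ X(1,1)–O(2,1)≠ X(1,1)–O(2,2)≠ X(1,1)–X(2,0)= O(1,2)–O(1,3)= O(1,2)–O(2,2)= O(1,2)–O(2,1)= O(1,3)–X(2,4)≠ O(1,3)–O(2,2)= X(1,5)–O(2,5)≠ X(1,5)–X(2,4)=  → 6/14 unlike.
Row 2: X(2,0)–O(2,1)≠ X(2,0)–O(3,1)≠ O(2,1)–O(2,2)= O(2,1)–O(3,1)= O(2,1)–O(3,2)= O(2,2)–O(3,2)= O(2,2)–O(3,3)= O(2,2)–O(3,1)= X(2,4)–O(2,5)≠ X(2,4)–O(3,4)≠ X(2,4)–X(3,5)= X(2,4)–O(3,3)≠ O(2,5)–X(3,5)≠ O(2,5)–O(3,4)=  → 6/14 unlike.
Row 3: O(3,1)–O(3,2)= O(3,2)–O(3,3)= O(3,3)–O(3,4)= O(3,4)–X(3,5)≠  → 1/4 unlike.
Total adjacent occupied pairs: 42; unlike-type pairs: 17.
17/42 is already in lowest terms.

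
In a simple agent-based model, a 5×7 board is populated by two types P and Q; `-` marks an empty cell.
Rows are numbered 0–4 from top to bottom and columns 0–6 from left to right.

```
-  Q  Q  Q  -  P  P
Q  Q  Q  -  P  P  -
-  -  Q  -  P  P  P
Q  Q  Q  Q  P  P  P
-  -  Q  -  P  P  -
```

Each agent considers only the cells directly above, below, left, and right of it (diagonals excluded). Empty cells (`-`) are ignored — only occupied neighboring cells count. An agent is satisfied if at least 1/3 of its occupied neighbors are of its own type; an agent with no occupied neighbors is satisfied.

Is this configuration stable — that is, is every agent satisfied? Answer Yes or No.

Row 0: (0,1)Q 2/2 ✓ · (0,2)Q 3/3 ✓ · (0,3)Q 1/1 ✓ · (0,5)P 2/2 ✓ · (0,6)P 1/1 ✓
Row 1: (1,0)Q 1/1 ✓ · (1,1)Q 3/3 ✓ · (1,2)Q 3/3 ✓ · (1,4)P 2/2 ✓ · (1,5)P 3/3 ✓
Row 2: (2,2)Q 2/2 ✓ · (2,4)P 3/3 ✓ · (2,5)P 4/4 ✓ · (2,6)P 2/2 ✓
Row 3: (3,0)Q 1/1 ✓ · (3,1)Q 2/2 ✓ · (3,2)Q 4/4 ✓ · (3,3)Q 1/2 ✓ · (3,4)P 3/4 ✓ · (3,5)P 4/4 ✓ · (3,6)P 2/2 ✓
Row 4: (4,2)Q 1/1 ✓ · (4,4)P 2/2 ✓ · (4,5)P 2/2 ✓
All meet the threshold, so the configuration is stable.

Yes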